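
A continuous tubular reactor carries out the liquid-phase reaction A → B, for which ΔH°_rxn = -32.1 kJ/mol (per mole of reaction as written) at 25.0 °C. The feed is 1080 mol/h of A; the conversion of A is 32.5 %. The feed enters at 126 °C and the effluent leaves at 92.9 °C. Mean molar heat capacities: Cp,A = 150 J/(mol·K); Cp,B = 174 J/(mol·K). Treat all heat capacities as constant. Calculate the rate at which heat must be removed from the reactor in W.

Q_out = 4460 W

Extent of reaction ξ = 0.325 × 1080 = 351 mol/h
Reaction term: ξ·ΔH°_rxn = 351 × -32.1 = -11267 kJ/h
Sensible, feed 126→25 °C: -16362 kJ/h
Outlet flows (mol/h): A 729, B 351
Sensible, products 25→92.9 °C: 11572 kJ/h
Q = ΔH = -16057 kJ/h = -4.4604 kW
Heat removed = 4460.4 W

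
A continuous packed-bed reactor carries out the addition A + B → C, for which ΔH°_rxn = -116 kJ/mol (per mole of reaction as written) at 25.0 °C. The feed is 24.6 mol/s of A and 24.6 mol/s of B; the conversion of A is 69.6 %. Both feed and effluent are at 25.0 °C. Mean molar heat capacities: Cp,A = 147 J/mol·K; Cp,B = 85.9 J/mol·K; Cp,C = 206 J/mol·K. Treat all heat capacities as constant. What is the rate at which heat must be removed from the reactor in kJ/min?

Extent of reaction ξ = 0.696 × 24.6 = 17.122 mol/s
Reaction term: ξ·ΔH°_rxn = 17.122 × -116 = -1986.1 kJ/s
Q = ΔH = -1986.1 kJ/s = -1986.1 kW
Heat removed = 119170 kJ/min

Q_out = 119000 kJ/min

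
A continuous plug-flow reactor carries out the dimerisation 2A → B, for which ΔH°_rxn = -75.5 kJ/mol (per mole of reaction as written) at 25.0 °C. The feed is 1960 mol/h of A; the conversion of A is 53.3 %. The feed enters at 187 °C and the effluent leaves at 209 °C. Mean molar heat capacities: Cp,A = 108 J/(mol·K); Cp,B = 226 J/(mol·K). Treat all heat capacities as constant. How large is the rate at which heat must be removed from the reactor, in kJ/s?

Extent of reaction ξ = 0.533 × 1960 / 2 = 522.34 mol/h
Reaction term: ξ·ΔH°_rxn = 522.34 × -75.5 = -39437 kJ/h
Sensible, feed 187→25 °C: -34292 kJ/h
Outlet flows (mol/h): A 915.32, B 522.34
Sensible, products 25→209 °C: 39910 kJ/h
Q = ΔH = -33819 kJ/h = -9.3941 kW
Heat removed = 9.3941 kJ/s

Q_out = 9.39 kJ/s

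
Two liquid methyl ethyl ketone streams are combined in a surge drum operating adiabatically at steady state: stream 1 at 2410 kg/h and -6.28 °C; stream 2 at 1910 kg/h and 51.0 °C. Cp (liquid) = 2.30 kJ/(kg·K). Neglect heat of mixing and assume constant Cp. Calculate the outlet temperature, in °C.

No heat crosses the boundary, so H_out = H_in.
Σ ṁᵢCp,ᵢTᵢ = 2410×2.30×-6.28 + 1910×2.30×51.0 = 189230
Σ ṁᵢCp,ᵢ = 2410×2.30 + 1910×2.30 = 9936
T_out = 189230 / 9936 = 19.045 °C

T_out = 19.0 °C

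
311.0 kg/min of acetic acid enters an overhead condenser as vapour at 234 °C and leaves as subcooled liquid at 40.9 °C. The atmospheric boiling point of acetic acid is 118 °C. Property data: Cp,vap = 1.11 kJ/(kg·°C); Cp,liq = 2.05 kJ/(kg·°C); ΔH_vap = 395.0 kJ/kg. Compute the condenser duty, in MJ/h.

vapour 234→118 °C: -128.76 kJ/kg
condensation at 118 °C: -395 kJ/kg
liquid 118→40.9 °C: -158.05 kJ/kg
Δh = -128.76 + -395 + -158.05 = -681.82 kJ/kg
Q = ṁ·Δh = 311.0 kg/min × -681.82 kJ/kg = -212040 kJ/min
|Q| = 3534.1 kW = 12723 MJ/h

Q_c = 12700 MJ/h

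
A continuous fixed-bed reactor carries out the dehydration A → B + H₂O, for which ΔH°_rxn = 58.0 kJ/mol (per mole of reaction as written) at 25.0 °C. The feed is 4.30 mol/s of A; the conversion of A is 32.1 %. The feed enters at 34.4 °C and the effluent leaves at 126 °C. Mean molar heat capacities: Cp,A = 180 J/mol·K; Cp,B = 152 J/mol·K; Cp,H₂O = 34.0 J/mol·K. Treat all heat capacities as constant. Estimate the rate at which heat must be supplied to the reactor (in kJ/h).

Extent of reaction ξ = 0.321 × 4.30 = 1.3803 mol/s
Reaction term: ξ·ΔH°_rxn = 1.3803 × 58.0 = 80.057 kJ/s
Sensible, feed 34.4→25 °C: -7.2756 kJ/s
Outlet flows (mol/s): A 2.9197, B 1.3803, H₂O 1.3803
Sensible, products 25→126 °C: 79.01 kJ/s
Q = ΔH = 151.79 kJ/s = 151.79 kW
Heat supplied = 546450 kJ/h

Q_in = 546000 kJ/h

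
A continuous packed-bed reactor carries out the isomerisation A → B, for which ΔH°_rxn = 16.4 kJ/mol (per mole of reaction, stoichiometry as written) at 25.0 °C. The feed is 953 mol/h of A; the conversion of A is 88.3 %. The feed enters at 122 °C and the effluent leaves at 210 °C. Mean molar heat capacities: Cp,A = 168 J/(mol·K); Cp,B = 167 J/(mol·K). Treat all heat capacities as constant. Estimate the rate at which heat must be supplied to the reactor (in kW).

Q_in = 7.70 kW

Extent of reaction ξ = 0.883 × 953 = 841.5 mol/h
Reaction term: ξ·ΔH°_rxn = 841.5 × 16.4 = 13801 kJ/h
Sensible, feed 122→25 °C: -15530 kJ/h
Outlet flows (mol/h): A 111.5, B 841.5
Sensible, products 25→210 °C: 29464 kJ/h
Q = ΔH = 27734 kJ/h = 7.7039 kW
Heat supplied = 7.7039 kW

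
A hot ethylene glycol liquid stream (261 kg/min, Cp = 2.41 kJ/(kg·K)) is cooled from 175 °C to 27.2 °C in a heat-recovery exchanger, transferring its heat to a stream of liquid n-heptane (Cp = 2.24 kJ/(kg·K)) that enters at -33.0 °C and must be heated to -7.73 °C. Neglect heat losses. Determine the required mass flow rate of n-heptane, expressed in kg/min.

Heat released by hot stream: Q = 261 × 2.41 × (175 − 27.2) = 92968 kJ/min
Energy balance on cold side (adiabatic exchanger): Q = ṁ_c·Cp_c·(T_c,out − T_c,in)
ṁ_c = 92968 / [2.24 × (-7.73 − -33.0)] = 1642.4 kg/min

ṁ_c = 1640 kg/min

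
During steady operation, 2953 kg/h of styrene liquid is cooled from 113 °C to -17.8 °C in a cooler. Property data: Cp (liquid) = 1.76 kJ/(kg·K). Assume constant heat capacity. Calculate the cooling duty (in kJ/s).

Q_c = 189 kJ/s

Q = ṁ·Cp·ΔT = 2953 × 1.76 × (-17.8 − 113) = -679800 kJ/h
Converting: 679800 / 3600 s = 188.83 kW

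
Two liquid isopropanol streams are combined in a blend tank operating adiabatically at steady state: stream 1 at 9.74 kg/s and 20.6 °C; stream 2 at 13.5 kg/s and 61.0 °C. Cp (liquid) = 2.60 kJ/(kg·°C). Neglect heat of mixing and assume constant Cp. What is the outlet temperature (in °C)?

T_out = 44.1 °C

Adiabatic, steady state ⇒ Σ ṁᵢCp,ᵢ(T_out − Tᵢ) = 0
T_out = Σ ṁᵢCp,ᵢTᵢ / Σ ṁᵢCp,ᵢ
      = 2662.8 / 60.424 = 44.068 °C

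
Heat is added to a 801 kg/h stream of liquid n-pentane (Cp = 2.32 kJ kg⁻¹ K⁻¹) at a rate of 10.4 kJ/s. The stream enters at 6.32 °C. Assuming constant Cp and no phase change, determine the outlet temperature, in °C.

Q = 10.4 kJ/s = 37440 kJ/h
ΔT = Q/(ṁ·Cp) = 37440/(801×2.32) = 20.147 K
T_out = 6.32 + 20.147 = 26.467 °C

T_out = 26.5 °C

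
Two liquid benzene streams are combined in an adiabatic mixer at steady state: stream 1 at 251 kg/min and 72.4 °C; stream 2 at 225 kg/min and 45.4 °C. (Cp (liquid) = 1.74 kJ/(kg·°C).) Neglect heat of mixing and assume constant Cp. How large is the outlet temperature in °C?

T_out = 59.6 °C

Adiabatic, steady state ⇒ Σ ṁᵢCp,ᵢ(T_out − Tᵢ) = 0
Σ ṁᵢCp,ᵢTᵢ = 251×1.74×72.4 + 225×1.74×45.4 = 49394
Σ ṁᵢCp,ᵢ = 251×1.74 + 225×1.74 = 828.24
T_out = 49394 / 828.24 = 59.637 °C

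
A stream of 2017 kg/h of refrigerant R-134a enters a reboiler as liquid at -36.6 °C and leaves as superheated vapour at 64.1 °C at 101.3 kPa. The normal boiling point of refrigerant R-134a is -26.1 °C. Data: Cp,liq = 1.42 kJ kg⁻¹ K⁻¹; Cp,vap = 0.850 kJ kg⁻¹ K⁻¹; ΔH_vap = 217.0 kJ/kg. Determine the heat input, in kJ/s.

Q = 173 kJ/s

liquid -36.6→-26.1 °C: 14.91 kJ/kg
vaporisation at -26.1 °C: 217 kJ/kg
vapour -26.1→64.1 °C: 76.67 kJ/kg
Δh = 14.91 + 217 + 76.67 = 308.58 kJ/kg
Q = ṁ·Δh = 2017 kg/h × 308.58 kJ/kg = 622410 kJ/h
|Q| = 172.89 kW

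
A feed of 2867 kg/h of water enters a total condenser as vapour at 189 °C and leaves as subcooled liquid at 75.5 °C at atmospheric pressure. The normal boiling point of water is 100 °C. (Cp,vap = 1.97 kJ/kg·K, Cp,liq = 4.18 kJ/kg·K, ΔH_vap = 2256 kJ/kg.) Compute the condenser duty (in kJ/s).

vapour 189→100 °C: -175.33 kJ/kg
condensation at 100 °C: -2256 kJ/kg
liquid 100→75.5 °C: -102.41 kJ/kg
Δh = -175.33 + -2256 + -102.41 = -2533.7 kJ/kg
Q = ṁ·Δh = 2867 kg/h × -2533.7 kJ/kg = -7.2642e+06 kJ/h
|Q| = 2017.8 kW

Q_c = 2020 kJ/s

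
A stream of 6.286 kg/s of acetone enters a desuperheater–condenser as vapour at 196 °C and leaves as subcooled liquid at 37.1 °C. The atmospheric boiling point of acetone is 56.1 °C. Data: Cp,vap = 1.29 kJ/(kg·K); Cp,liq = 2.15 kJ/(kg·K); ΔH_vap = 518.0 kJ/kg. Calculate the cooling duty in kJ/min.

Q_c = 279000 kJ/min

vapour 196→56.1 °C: -180.47 kJ/kg
condensation at 56.1 °C: -518 kJ/kg
liquid 56.1→37.1 °C: -40.85 kJ/kg
Δh = -180.47 + -518 + -40.85 = -739.32 kJ/kg
Q = ṁ·Δh = 6.286 kg/s × -739.32 kJ/kg = -4647.4 kJ/s
|Q| = 4647.4 kW = 278840 kJ/min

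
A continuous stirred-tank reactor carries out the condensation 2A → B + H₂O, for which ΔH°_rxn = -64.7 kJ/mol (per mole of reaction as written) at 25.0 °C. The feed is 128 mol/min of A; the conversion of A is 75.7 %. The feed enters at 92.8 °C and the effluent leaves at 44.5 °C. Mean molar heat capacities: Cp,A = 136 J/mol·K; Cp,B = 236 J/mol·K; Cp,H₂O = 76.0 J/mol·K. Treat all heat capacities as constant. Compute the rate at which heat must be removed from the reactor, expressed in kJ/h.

Q_out = 236000 kJ/h

Extent of reaction ξ = 0.757 × 128 / 2 = 48.448 mol/min
Reaction term: ξ·ΔH°_rxn = 48.448 × -64.7 = -3134.6 kJ/min
Sensible, feed 92.8→25 °C: -1180.3 kJ/min
Outlet flows (mol/min): A 31.104, B 48.448, H₂O 48.448
Sensible, products 25→44.5 °C: 377.25 kJ/min
Q = ΔH = -3937.6 kJ/min = -65.627 kW
Heat removed = 236260 kJ/h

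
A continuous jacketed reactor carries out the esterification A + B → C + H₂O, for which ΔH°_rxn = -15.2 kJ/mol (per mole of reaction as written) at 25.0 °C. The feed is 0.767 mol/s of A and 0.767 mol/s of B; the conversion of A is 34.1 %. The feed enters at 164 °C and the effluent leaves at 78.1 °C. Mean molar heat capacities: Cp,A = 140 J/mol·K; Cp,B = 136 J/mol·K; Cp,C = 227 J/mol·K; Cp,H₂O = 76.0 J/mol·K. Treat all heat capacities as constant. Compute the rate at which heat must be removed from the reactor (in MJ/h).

Extent of reaction ξ = 0.341 × 0.767 = 0.26155 mol/s
Reaction term: ξ·ΔH°_rxn = 0.26155 × -15.2 = -3.9755 kJ/s
Sensible, feed 164→25 °C: -29.425 kJ/s
Outlet flows (mol/s): A 0.50545, B 0.50545, C 0.26155, H₂O 0.26155
Sensible, products 25→78.1 °C: 11.616 kJ/s
Q = ΔH = -21.785 kJ/s = -21.785 kW
Heat removed = 78.426 MJ/h

Q_out = 78.4 MJ/h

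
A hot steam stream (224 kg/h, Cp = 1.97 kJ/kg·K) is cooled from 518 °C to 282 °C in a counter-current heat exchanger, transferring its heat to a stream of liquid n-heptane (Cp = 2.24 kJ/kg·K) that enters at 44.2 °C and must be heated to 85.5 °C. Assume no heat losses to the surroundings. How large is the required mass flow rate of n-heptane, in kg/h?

Heat released by hot stream: Q = 224 × 1.97 × (518 − 282) = 104140 kJ/h
Energy balance on cold side (adiabatic exchanger): Q = ṁ_c·Cp_c·(T_c,out − T_c,in)
ṁ_c = 104140 / [2.24 × (85.5 − 44.2)] = 1125.7 kg/h

ṁ_c = 1130 kg/h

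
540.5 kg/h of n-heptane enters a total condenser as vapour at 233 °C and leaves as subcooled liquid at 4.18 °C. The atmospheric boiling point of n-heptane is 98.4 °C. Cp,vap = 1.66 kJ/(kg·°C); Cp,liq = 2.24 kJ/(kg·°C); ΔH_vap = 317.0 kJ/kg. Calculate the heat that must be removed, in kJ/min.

Q_c = 6770 kJ/min

vapour 233→98.4 °C: -223.44 kJ/kg
condensation at 98.4 °C: -317 kJ/kg
liquid 98.4→4.18 °C: -211.05 kJ/kg
Δh = -223.44 + -317 + -211.05 = -751.49 kJ/kg
Q = ṁ·Δh = 540.5 kg/h × -751.49 kJ/kg = -406180 kJ/h
|Q| = 112.83 kW = 6769.7 kJ/min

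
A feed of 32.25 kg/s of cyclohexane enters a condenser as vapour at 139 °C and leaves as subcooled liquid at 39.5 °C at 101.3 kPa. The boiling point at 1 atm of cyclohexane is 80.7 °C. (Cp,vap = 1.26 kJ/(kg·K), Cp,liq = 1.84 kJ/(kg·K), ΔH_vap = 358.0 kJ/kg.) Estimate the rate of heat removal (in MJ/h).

Q_c = 58900 MJ/h

vapour 139→80.7 °C: -73.458 kJ/kg
condensation at 80.7 °C: -358 kJ/kg
liquid 80.7→39.5 °C: -75.808 kJ/kg
Δh = -73.458 + -358 + -75.808 = -507.27 kJ/kg
Q = ṁ·Δh = 32.25 kg/s × -507.27 kJ/kg = -16359 kJ/s
|Q| = 16359 kW = 58894 MJ/h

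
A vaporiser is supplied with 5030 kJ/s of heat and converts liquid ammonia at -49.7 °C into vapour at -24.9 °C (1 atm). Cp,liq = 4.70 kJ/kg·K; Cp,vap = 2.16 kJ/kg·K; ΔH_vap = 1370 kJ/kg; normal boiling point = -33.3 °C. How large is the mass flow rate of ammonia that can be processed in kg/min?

Δh = 4.70×(-33.3−-49.7) + 1370 + 2.16×(-24.9−-33.3) = 1465.2 kJ/kg
Q = 5030 kJ/s = 5030 kJ/s = 301800 kJ/min
ṁ = Q/Δh = 301800 / 1465.2 = 205.98 kg/min

ṁ = 206 kg/min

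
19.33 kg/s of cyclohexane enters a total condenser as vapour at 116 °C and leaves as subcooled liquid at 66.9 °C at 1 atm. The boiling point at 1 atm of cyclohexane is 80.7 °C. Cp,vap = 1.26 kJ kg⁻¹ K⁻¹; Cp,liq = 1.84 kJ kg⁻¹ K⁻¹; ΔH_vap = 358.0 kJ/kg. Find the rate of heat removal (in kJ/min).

vapour 116→80.7 °C: -44.478 kJ/kg
condensation at 80.7 °C: -358 kJ/kg
liquid 80.7→66.9 °C: -25.392 kJ/kg
Δh = -44.478 + -358 + -25.392 = -427.87 kJ/kg
Q = ṁ·Δh = 19.33 kg/s × -427.87 kJ/kg = -8270.7 kJ/s
|Q| = 8270.7 kW = 496240 kJ/min

Q_c = 496000 kJ/min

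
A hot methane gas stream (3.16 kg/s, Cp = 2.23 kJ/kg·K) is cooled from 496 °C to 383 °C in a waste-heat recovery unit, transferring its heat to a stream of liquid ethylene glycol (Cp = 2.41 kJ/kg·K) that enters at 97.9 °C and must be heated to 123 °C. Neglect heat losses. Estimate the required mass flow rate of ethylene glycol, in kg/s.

ṁ_c = 13.2 kg/s

Heat released by hot stream: Q = 3.16 × 2.23 × (496 − 383) = 796.29 kJ/s
Energy balance on cold side (adiabatic exchanger): Q = ṁ_c·Cp_c·(T_c,out − T_c,in)
ṁ_c = 796.29 / [2.41 × (123 − 97.9)] = 13.164 kg/s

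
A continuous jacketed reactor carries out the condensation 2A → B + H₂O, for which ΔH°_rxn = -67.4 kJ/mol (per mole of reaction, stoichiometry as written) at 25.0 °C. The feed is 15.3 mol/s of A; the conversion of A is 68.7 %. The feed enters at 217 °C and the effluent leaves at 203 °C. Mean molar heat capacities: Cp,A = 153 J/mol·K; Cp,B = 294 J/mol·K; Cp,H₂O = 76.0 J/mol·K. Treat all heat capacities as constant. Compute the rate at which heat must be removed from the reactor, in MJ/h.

Q_out = 1180 MJ/h

Extent of reaction ξ = 0.687 × 15.3 / 2 = 5.2556 mol/s
Reaction term: ξ·ΔH°_rxn = 5.2556 × -67.4 = -354.22 kJ/s
Sensible, feed 217→25 °C: -449.45 kJ/s
Outlet flows (mol/s): A 4.7889, B 5.2556, H₂O 5.2556
Sensible, products 25→203 °C: 476.55 kJ/s
Q = ΔH = -327.13 kJ/s = -327.13 kW
Heat removed = 1177.7 MJ/h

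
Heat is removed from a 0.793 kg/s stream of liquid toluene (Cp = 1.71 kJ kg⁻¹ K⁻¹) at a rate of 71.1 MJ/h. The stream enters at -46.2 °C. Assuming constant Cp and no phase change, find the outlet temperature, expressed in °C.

Q = 71.1 MJ/h = 19.75 kJ/s
ΔT = Q/(ṁ·Cp) = 19.75/(0.793×1.71) = 14.565 K
T_out = -46.2 − 14.565 = -60.765 °C

T_out = -60.8 °C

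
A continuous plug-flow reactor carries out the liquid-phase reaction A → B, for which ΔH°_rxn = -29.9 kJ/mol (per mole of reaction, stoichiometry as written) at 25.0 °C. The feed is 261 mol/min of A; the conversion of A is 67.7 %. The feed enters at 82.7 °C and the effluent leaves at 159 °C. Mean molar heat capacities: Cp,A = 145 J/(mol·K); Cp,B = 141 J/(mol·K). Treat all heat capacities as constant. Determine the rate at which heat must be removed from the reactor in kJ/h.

Q_out = 149000 kJ/h

Extent of reaction ξ = 0.677 × 261 = 176.7 mol/min
Reaction term: ξ·ΔH°_rxn = 176.7 × -29.9 = -5283.2 kJ/min
Sensible, feed 82.7→25 °C: -2183.7 kJ/min
Outlet flows (mol/min): A 84.303, B 176.7
Sensible, products 25→159 °C: 4976.5 kJ/min
Q = ΔH = -2490.4 kJ/min = -41.506 kW
Heat removed = 149420 kJ/h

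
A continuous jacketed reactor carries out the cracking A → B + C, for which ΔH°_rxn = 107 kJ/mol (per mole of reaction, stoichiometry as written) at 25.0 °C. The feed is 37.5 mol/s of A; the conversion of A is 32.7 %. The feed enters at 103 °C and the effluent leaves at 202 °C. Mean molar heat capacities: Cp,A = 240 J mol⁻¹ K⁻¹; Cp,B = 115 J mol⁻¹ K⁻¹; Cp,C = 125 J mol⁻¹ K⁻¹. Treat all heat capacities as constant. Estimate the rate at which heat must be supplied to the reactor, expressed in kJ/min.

Extent of reaction ξ = 0.327 × 37.5 = 12.263 mol/s
Reaction term: ξ·ΔH°_rxn = 12.263 × 107 = 1312.1 kJ/s
Sensible, feed 103→25 °C: -702 kJ/s
Outlet flows (mol/s): A 25.237, B 12.263, C 12.263
Sensible, products 25→202 °C: 1593 kJ/s
Q = ΔH = 2203.1 kJ/s = 2203.1 kW
Heat supplied = 132190 kJ/min

Q_in = 132000 kJ/min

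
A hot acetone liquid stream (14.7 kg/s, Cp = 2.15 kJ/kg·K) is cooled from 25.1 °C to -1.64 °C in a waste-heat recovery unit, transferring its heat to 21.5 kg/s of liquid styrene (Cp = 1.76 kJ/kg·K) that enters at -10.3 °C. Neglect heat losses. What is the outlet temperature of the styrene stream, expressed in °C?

Heat released by hot stream: Q = 14.7 × 2.15 × (25.1 − -1.64) = 845.12 kJ/s
Energy balance on cold side (adiabatic exchanger): Q = ṁ_c·Cp_c·(T_c,out − T_c,in)
T_c,out = -10.3 + 845.12/(21.5 × 1.76) = 12.034 °C

T_c,out = 12.0 °C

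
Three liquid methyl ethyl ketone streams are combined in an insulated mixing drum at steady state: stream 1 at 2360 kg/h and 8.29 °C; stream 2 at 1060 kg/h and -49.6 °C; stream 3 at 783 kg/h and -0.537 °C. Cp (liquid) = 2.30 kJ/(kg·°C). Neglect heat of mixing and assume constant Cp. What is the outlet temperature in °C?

Energy balance with Q = 0: Σ ṁᵢCp,ᵢ(T_out − Tᵢ) = 0
T_out = Σ ṁᵢCp,ᵢTᵢ / Σ ṁᵢCp,ᵢ
      = -76894 / 9666.9 = -7.9543 °C

T_out = -7.95 °C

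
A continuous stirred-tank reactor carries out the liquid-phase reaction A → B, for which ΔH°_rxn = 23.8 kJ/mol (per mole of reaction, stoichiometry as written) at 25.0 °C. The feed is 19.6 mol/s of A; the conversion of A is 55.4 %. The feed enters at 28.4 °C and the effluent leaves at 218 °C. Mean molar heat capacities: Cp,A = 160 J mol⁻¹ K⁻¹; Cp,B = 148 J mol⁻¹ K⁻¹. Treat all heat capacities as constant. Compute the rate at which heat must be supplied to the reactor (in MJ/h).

Q_in = 2980 MJ/h

Extent of reaction ξ = 0.554 × 19.6 = 10.858 mol/s
Reaction term: ξ·ΔH°_rxn = 10.858 × 23.8 = 258.43 kJ/s
Sensible, feed 28.4→25 °C: -10.662 kJ/s
Outlet flows (mol/s): A 8.7416, B 10.858
Sensible, products 25→218 °C: 580.1 kJ/s
Q = ΔH = 827.87 kJ/s = 827.87 kW
Heat supplied = 2980.3 MJ/h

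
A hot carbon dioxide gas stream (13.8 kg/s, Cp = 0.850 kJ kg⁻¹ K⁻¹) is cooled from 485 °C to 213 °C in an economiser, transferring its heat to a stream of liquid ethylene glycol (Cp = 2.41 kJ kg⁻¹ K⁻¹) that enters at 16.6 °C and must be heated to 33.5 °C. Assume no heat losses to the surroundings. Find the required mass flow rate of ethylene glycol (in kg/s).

Heat released by hot stream: Q = 13.8 × 0.850 × (485 − 213) = 3190.6 kJ/s
Energy balance on cold side (adiabatic exchanger): Q = ṁ_c·Cp_c·(T_c,out − T_c,in)
ṁ_c = 3190.6 / [2.41 × (33.5 − 16.6)] = 78.336 kg/s

ṁ_c = 78.3 kg/s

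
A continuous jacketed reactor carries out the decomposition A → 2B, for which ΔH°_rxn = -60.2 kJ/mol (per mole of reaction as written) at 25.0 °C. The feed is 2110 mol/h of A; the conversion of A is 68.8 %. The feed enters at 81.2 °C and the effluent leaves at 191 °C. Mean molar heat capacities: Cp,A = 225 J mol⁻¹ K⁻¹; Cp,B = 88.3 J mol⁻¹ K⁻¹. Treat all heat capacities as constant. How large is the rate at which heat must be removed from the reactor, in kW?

Extent of reaction ξ = 0.688 × 2110 = 1451.7 mol/h
Reaction term: ξ·ΔH°_rxn = 1451.7 × -60.2 = -87391 kJ/h
Sensible, feed 81.2→25 °C: -26681 kJ/h
Outlet flows (mol/h): A 658.32, B 2903.4
Sensible, products 25→191 °C: 67145 kJ/h
Q = ΔH = -46927 kJ/h = -13.035 kW
Heat removed = 13.035 kW

Q_out = 13.0 kW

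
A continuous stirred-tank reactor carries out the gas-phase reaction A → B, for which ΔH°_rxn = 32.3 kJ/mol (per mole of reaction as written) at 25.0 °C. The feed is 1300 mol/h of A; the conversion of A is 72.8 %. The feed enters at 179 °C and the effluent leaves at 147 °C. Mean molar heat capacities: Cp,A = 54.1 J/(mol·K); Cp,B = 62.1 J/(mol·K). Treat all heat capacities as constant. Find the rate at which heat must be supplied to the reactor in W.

Extent of reaction ξ = 0.728 × 1300 = 946.4 mol/h
Reaction term: ξ·ΔH°_rxn = 946.4 × 32.3 = 30569 kJ/h
Sensible, feed 179→25 °C: -10831 kJ/h
Outlet flows (mol/h): A 353.6, B 946.4
Sensible, products 25→147 °C: 9503.9 kJ/h
Q = ΔH = 29242 kJ/h = 8.1227 kW
Heat supplied = 8122.7 W

Q_in = 8120 W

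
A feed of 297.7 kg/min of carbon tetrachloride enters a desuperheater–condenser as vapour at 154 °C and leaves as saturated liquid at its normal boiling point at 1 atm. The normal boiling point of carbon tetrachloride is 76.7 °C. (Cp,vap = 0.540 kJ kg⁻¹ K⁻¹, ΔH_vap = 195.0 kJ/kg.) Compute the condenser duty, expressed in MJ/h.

Q_c = 4230 MJ/h

vapour 154→76.7 °C: -41.742 kJ/kg
condensation at 76.7 °C: -195 kJ/kg
Δh = -41.742 + -195 = -236.74 kJ/kg
Q = ṁ·Δh = 297.7 kg/min × -236.74 kJ/kg = -70478 kJ/min
|Q| = 1174.6 kW = 4228.7 MJ/h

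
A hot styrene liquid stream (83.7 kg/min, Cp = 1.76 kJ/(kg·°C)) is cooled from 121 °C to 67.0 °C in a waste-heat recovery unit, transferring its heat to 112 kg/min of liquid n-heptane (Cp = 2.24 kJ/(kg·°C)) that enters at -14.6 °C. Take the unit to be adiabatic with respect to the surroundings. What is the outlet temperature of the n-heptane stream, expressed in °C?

T_c,out = 17.1 °C

Heat released by hot stream: Q = 83.7 × 1.76 × (121 − 67.0) = 7954.8 kJ/min
Energy balance on cold side (adiabatic exchanger): Q = ṁ_c·Cp_c·(T_c,out − T_c,in)
T_c,out = -14.6 + 7954.8/(112 × 2.24) = 17.108 °C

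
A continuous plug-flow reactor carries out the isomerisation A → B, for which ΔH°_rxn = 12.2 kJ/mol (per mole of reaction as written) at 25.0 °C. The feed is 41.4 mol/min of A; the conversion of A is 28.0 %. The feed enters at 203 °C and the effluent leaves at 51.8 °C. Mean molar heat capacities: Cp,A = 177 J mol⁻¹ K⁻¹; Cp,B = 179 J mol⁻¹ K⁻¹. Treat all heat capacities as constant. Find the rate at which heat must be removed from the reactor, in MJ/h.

Q_out = 58.0 MJ/h

Extent of reaction ξ = 0.280 × 41.4 = 11.592 mol/min
Reaction term: ξ·ΔH°_rxn = 11.592 × 12.2 = 141.42 kJ/min
Sensible, feed 203→25 °C: -1304.3 kJ/min
Outlet flows (mol/min): A 29.808, B 11.592
Sensible, products 25→51.8 °C: 197.01 kJ/min
Q = ΔH = -965.92 kJ/min = -16.099 kW
Heat removed = 57.955 MJ/h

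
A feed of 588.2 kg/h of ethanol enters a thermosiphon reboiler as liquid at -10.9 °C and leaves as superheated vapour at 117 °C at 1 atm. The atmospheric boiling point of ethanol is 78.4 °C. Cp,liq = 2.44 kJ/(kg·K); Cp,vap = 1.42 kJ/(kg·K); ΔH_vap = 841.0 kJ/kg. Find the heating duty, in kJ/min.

liquid -10.9→78.4 °C: 217.89 kJ/kg
vaporisation at 78.4 °C: 841 kJ/kg
vapour 78.4→117 °C: 54.812 kJ/kg
Δh = 217.89 + 841 + 54.812 = 1113.7 kJ/kg
Q = ṁ·Δh = 588.2 kg/h × 1113.7 kJ/kg = 655080 kJ/h
|Q| = 181.97 kW = 10918 kJ/min

Q = 10900 kJ/min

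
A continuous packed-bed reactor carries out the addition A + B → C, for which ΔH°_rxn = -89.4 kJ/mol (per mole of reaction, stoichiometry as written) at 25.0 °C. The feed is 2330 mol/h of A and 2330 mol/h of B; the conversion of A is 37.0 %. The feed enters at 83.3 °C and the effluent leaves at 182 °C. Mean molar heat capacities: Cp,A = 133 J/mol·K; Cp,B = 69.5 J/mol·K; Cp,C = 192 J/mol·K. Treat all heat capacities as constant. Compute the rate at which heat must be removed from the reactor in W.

Q_out = 8870 W

Extent of reaction ξ = 0.370 × 2330 = 862.1 mol/h
Reaction term: ξ·ΔH°_rxn = 862.1 × -89.4 = -77072 kJ/h
Sensible, feed 83.3→25 °C: -27507 kJ/h
Outlet flows (mol/h): A 1467.9, B 1467.9, C 862.1
Sensible, products 25→182 °C: 72655 kJ/h
Q = ΔH = -31924 kJ/h = -8.8677 kW
Heat removed = 8867.7 W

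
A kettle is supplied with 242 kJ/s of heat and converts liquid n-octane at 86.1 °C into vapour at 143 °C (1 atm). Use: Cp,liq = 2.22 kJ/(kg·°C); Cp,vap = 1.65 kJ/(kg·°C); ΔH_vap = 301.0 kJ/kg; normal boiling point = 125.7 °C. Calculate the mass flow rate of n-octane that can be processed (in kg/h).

ṁ = 2090 kg/h

Δh = 2.22×(125.7−86.1) + 301.0 + 1.65×(143−125.7) = 417.46 kJ/kg
Q = 242 kJ/s = 242 kJ/s = 871200 kJ/h
ṁ = Q/Δh = 871200 / 417.46 = 2086.9 kg/h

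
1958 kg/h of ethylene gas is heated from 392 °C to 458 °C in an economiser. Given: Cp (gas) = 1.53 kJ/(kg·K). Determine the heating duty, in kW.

Q = ṁ·Cp·ΔT = 1958 × 1.53 × (458 − 392) = 197720 kJ/h
Converting: 197720 / 3600 s = 54.922 kW

Q = 54.9 kW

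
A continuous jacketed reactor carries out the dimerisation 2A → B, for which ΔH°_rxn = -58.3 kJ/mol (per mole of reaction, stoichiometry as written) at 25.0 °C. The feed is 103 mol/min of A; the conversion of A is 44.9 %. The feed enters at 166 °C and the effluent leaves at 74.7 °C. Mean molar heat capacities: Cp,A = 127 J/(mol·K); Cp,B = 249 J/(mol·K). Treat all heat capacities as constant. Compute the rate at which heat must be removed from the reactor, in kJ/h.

Q_out = 153000 kJ/h

Extent of reaction ξ = 0.449 × 103 / 2 = 23.123 mol/min
Reaction term: ξ·ΔH°_rxn = 23.123 × -58.3 = -1348.1 kJ/min
Sensible, feed 166→25 °C: -1844.4 kJ/min
Outlet flows (mol/min): A 56.753, B 23.123
Sensible, products 25→74.7 °C: 644.38 kJ/min
Q = ΔH = -2548.1 kJ/min = -42.469 kW
Heat removed = 152890 kJ/h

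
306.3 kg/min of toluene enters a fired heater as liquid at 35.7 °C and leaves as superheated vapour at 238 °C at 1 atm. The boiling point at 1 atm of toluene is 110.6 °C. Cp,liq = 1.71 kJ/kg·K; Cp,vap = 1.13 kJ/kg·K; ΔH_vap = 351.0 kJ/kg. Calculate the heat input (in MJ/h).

liquid 35.7→110.6 °C: 128.08 kJ/kg
vaporisation at 110.6 °C: 351 kJ/kg
vapour 110.6→238 °C: 143.96 kJ/kg
Δh = 128.08 + 351 + 143.96 = 623.04 kJ/kg
Q = ṁ·Δh = 306.3 kg/min × 623.04 kJ/kg = 190840 kJ/min
|Q| = 3180.6 kW = 11450 MJ/h

Q = 11500 MJ/h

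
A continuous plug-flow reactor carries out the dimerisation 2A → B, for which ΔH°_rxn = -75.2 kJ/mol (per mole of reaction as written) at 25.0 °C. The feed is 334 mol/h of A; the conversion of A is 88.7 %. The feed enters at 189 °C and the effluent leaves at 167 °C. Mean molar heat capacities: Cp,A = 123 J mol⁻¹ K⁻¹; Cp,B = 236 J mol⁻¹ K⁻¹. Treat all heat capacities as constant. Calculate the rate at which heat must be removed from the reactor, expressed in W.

Q_out = 3400 W

Extent of reaction ξ = 0.887 × 334 / 2 = 148.13 mol/h
Reaction term: ξ·ΔH°_rxn = 148.13 × -75.2 = -11139 kJ/h
Sensible, feed 189→25 °C: -6737.4 kJ/h
Outlet flows (mol/h): A 37.742, B 148.13
Sensible, products 25→167 °C: 5623.3 kJ/h
Q = ΔH = -12253 kJ/h = -3.4037 kW
Heat removed = 3403.7 W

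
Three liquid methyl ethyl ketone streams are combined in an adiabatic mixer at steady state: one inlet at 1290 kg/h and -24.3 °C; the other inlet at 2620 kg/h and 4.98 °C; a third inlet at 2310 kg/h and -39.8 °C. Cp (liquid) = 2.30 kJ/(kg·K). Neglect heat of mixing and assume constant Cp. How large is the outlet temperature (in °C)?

T_out = -17.7 °C

No heat crosses the boundary, so H_out = H_in.
Σ ṁᵢCp,ᵢTᵢ = 1290×2.30×-24.3 + 2620×2.30×4.98 + 2310×2.30×-39.8 = -253550
Σ ṁᵢCp,ᵢ = 1290×2.30 + 2620×2.30 + 2310×2.30 = 14306
T_out = -253550 / 14306 = -17.723 °C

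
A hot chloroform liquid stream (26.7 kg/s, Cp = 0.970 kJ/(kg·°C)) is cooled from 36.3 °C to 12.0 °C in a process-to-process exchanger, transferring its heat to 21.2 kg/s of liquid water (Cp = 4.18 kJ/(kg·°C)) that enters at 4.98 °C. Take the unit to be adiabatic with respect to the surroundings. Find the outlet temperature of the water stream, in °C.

Heat released by hot stream: Q = 26.7 × 0.970 × (36.3 − 12.0) = 629.35 kJ/s
Energy balance on cold side (adiabatic exchanger): Q = ṁ_c·Cp_c·(T_c,out − T_c,in)
T_c,out = 4.98 + 629.35/(21.2 × 4.18) = 12.082 °C

T_c,out = 12.1 °C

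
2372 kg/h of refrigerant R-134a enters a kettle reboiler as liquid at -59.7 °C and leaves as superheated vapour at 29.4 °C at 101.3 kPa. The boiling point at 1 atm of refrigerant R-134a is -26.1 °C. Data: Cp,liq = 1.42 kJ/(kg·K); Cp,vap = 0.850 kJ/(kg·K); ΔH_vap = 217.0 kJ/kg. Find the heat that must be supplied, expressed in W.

Q = 205000 W

liquid -59.7→-26.1 °C: 47.712 kJ/kg
vaporisation at -26.1 °C: 217 kJ/kg
vapour -26.1→29.4 °C: 47.175 kJ/kg
Δh = 47.712 + 217 + 47.175 = 311.89 kJ/kg
Q = ṁ·Δh = 2372 kg/h × 311.89 kJ/kg = 739800 kJ/h
|Q| = 205.5 kW = 205500 W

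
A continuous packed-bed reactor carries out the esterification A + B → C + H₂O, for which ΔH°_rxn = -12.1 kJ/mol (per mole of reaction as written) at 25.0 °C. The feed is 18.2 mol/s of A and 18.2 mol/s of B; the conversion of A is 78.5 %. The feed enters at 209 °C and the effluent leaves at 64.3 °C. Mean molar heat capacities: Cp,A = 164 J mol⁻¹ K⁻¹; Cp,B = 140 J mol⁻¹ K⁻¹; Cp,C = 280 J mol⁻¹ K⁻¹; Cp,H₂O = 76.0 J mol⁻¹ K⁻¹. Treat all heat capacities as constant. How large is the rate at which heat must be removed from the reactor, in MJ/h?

Q_out = 3400 MJ/h

Extent of reaction ξ = 0.785 × 18.2 = 14.287 mol/s
Reaction term: ξ·ΔH°_rxn = 14.287 × -12.1 = -172.87 kJ/s
Sensible, feed 209→25 °C: -1018 kJ/s
Outlet flows (mol/s): A 3.913, B 3.913, C 14.287, H₂O 14.287
Sensible, products 25→64.3 °C: 246.64 kJ/s
Q = ΔH = -944.27 kJ/s = -944.27 kW
Heat removed = 3399.4 MJ/h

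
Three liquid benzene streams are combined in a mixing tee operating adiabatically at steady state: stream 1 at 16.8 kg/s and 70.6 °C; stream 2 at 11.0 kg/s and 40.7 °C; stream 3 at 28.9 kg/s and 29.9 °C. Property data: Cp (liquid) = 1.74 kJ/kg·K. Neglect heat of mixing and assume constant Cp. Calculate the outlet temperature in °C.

T_out = 44.1 °C

Energy balance with Q = 0: Σ ṁᵢCp,ᵢ(T_out − Tᵢ) = 0
Σ ṁᵢCp,ᵢTᵢ = 16.8×1.74×70.6 + 11.0×1.74×40.7 + 28.9×1.74×29.9 = 4346.3
Σ ṁᵢCp,ᵢ = 16.8×1.74 + 11.0×1.74 + 28.9×1.74 = 98.658
T_out = 4346.3 / 98.658 = 44.054 °C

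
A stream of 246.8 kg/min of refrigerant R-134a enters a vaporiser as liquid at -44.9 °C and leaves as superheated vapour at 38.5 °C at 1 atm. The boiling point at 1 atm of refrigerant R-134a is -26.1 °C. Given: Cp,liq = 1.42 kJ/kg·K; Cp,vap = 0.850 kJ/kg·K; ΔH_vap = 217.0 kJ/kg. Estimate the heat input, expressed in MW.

liquid -44.9→-26.1 °C: 26.696 kJ/kg
vaporisation at -26.1 °C: 217 kJ/kg
vapour -26.1→38.5 °C: 54.91 kJ/kg
Δh = 26.696 + 217 + 54.91 = 298.61 kJ/kg
Q = ṁ·Δh = 246.8 kg/min × 298.61 kJ/kg = 73696 kJ/min
|Q| = 1228.3 kW = 1.2283 MW

Q = 1.23 MW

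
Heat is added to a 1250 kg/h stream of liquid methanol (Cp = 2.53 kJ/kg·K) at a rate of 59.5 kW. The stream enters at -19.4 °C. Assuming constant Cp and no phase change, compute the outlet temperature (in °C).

Q = 59.5 kW = 214200 kJ/h
ΔT = Q/(ṁ·Cp) = 214200/(1250×2.53) = 67.731 K
T_out = -19.4 + 67.731 = 48.331 °C

T_out = 48.3 °C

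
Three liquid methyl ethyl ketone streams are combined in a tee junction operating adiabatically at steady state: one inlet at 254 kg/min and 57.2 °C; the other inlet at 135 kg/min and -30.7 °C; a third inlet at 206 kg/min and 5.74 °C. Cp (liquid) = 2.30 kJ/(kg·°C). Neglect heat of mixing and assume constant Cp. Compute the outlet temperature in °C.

T_out = 19.4 °C

No heat crosses the boundary, so H_out = H_in.
Σ ṁᵢCp,ᵢTᵢ = 254×2.30×57.2 + 135×2.30×-30.7 + 206×2.30×5.74 = 26604
Σ ṁᵢCp,ᵢ = 254×2.30 + 135×2.30 + 206×2.30 = 1368.5
T_out = 26604 / 1368.5 = 19.44 °C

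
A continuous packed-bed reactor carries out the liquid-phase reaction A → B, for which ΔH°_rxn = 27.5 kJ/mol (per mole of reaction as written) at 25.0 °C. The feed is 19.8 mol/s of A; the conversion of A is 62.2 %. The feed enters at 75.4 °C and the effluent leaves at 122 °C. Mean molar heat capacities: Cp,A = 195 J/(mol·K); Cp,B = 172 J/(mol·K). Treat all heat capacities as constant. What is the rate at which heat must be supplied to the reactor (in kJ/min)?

Extent of reaction ξ = 0.622 × 19.8 = 12.316 mol/s
Reaction term: ξ·ΔH°_rxn = 12.316 × 27.5 = 338.68 kJ/s
Sensible, feed 75.4→25 °C: -194.59 kJ/s
Outlet flows (mol/s): A 7.4844, B 12.316
Sensible, products 25→122 °C: 347.04 kJ/s
Q = ΔH = 491.13 kJ/s = 491.13 kW
Heat supplied = 29468 kJ/min

Q_in = 29500 kJ/min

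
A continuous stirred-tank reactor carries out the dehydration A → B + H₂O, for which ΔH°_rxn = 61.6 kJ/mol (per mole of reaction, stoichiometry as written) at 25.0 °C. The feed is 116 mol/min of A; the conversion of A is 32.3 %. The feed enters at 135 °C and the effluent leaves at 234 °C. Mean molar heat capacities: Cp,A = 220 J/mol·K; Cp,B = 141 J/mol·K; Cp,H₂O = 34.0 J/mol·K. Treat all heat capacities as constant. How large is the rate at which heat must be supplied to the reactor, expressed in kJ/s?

Q_in = 74.7 kJ/s

Extent of reaction ξ = 0.323 × 116 = 37.468 mol/min
Reaction term: ξ·ΔH°_rxn = 37.468 × 61.6 = 2308 kJ/min
Sensible, feed 135→25 °C: -2807.2 kJ/min
Outlet flows (mol/min): A 78.532, B 37.468, H₂O 37.468
Sensible, products 25→234 °C: 4981.3 kJ/min
Q = ΔH = 4482.1 kJ/min = 74.702 kW
Heat supplied = 74.702 kJ/s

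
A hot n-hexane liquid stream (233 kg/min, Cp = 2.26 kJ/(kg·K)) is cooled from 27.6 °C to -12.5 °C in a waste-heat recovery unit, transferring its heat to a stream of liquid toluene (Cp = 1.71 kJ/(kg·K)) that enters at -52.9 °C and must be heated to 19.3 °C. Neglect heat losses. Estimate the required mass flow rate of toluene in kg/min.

ṁ_c = 171 kg/min

Heat released by hot stream: Q = 233 × 2.26 × (27.6 − -12.5) = 21116 kJ/min
Energy balance on cold side (adiabatic exchanger): Q = ṁ_c·Cp_c·(T_c,out − T_c,in)
ṁ_c = 21116 / [1.71 × (19.3 − -52.9)] = 171.03 kg/min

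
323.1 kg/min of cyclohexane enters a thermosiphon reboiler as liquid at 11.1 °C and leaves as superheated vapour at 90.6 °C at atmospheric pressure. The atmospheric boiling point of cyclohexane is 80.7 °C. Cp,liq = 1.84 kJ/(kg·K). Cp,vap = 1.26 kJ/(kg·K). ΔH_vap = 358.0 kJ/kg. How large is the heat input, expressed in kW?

liquid 11.1→80.7 °C: 128.06 kJ/kg
vaporisation at 80.7 °C: 358 kJ/kg
vapour 80.7→90.6 °C: 12.474 kJ/kg
Δh = 128.06 + 358 + 12.474 = 498.54 kJ/kg
Q = ṁ·Δh = 323.1 kg/min × 498.54 kJ/kg = 161080 kJ/min
|Q| = 2684.6 kW

Q = 2680 kW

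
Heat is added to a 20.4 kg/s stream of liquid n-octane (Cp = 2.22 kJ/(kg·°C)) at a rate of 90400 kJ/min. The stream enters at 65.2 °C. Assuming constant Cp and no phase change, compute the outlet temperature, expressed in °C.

T_out = 98.5 °C

Q = 90400 kJ/min = 1506.7 kJ/s
ΔT = Q/(ṁ·Cp) = 1506.7/(20.4×2.22) = 33.269 K
T_out = 65.2 + 33.269 = 98.469 °C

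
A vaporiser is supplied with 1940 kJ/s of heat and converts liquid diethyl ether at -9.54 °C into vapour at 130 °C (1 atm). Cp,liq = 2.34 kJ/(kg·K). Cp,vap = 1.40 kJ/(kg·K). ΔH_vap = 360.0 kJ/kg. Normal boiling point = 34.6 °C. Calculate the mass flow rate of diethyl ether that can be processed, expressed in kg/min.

ṁ = 195 kg/min

Δh = 2.34×(34.6−-9.54) + 360.0 + 1.40×(130−34.6) = 596.85 kJ/kg
Q = 1940 kJ/s = 1940 kJ/s = 116400 kJ/min
ṁ = Q/Δh = 116400 / 596.85 = 195.02 kg/min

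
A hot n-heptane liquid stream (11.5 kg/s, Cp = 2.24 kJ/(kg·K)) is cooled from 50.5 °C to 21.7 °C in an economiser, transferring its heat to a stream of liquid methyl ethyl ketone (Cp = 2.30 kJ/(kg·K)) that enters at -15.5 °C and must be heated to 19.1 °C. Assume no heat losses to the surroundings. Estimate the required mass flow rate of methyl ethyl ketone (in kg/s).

Heat released by hot stream: Q = 11.5 × 2.24 × (50.5 − 21.7) = 741.89 kJ/s
Energy balance on cold side (adiabatic exchanger): Q = ṁ_c·Cp_c·(T_c,out − T_c,in)
ṁ_c = 741.89 / [2.30 × (19.1 − -15.5)] = 9.3225 kg/s

ṁ_c = 9.32 kg/s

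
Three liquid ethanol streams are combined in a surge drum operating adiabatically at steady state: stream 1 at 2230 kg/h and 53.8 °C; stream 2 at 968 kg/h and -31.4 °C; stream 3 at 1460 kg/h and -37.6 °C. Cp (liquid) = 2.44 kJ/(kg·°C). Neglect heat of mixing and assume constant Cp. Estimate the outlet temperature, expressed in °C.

Energy balance with Q = 0: Σ ṁᵢCp,ᵢ(T_out − Tᵢ) = 0
T_out = Σ ṁᵢCp,ᵢTᵢ / Σ ṁᵢCp,ᵢ
      = 84626 / 11366 = 7.4459 °C

T_out = 7.45 °C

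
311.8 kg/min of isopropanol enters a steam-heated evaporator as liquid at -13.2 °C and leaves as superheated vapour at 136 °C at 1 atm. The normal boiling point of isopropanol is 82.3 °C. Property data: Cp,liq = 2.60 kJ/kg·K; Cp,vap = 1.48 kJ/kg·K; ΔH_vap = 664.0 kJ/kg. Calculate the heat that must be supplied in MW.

Q = 5.15 MW

liquid -13.2→82.3 °C: 248.3 kJ/kg
vaporisation at 82.3 °C: 664 kJ/kg
vapour 82.3→136 °C: 79.476 kJ/kg
Δh = 248.3 + 664 + 79.476 = 991.78 kJ/kg
Q = ṁ·Δh = 311.8 kg/min × 991.78 kJ/kg = 309240 kJ/min
|Q| = 5153.9 kW = 5.1539 MW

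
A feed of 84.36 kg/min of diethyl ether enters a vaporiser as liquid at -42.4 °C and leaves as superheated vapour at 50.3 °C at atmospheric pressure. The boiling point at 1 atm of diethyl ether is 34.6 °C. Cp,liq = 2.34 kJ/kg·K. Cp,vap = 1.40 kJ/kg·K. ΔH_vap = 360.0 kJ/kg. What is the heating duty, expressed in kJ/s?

Q = 790 kJ/s

liquid -42.4→34.6 °C: 180.18 kJ/kg
vaporisation at 34.6 °C: 360 kJ/kg
vapour 34.6→50.3 °C: 21.98 kJ/kg
Δh = 180.18 + 360 + 21.98 = 562.16 kJ/kg
Q = ṁ·Δh = 84.36 kg/min × 562.16 kJ/kg = 47424 kJ/min
|Q| = 790.4 kW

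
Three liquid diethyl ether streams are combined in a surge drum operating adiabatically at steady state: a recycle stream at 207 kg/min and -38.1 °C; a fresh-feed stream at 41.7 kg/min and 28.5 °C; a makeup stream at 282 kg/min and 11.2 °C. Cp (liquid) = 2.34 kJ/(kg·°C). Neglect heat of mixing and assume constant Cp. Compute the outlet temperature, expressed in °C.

Energy balance with Q = 0: Σ ṁᵢCp,ᵢ(T_out − Tᵢ) = 0
Σ ṁᵢCp,ᵢTᵢ = 207×2.34×-38.1 + 41.7×2.34×28.5 + 282×2.34×11.2 = -8283.2
Σ ṁᵢCp,ᵢ = 207×2.34 + 41.7×2.34 + 282×2.34 = 1241.8
T_out = -8283.2 / 1241.8 = -6.6702 °C

T_out = -6.67 °C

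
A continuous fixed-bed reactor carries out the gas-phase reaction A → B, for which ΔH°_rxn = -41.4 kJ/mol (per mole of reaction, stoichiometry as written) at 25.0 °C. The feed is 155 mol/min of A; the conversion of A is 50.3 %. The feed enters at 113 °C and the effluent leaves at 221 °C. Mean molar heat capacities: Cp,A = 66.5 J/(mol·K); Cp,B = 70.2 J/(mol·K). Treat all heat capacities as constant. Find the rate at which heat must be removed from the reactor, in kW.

Extent of reaction ξ = 0.503 × 155 = 77.965 mol/min
Reaction term: ξ·ΔH°_rxn = 77.965 × -41.4 = -3227.8 kJ/min
Sensible, feed 113→25 °C: -907.06 kJ/min
Outlet flows (mol/min): A 77.035, B 77.965
Sensible, products 25→221 °C: 2076.8 kJ/min
Q = ΔH = -2058 kJ/min = -34.3 kW
Heat removed = 34.3 kW

Q_out = 34.3 kW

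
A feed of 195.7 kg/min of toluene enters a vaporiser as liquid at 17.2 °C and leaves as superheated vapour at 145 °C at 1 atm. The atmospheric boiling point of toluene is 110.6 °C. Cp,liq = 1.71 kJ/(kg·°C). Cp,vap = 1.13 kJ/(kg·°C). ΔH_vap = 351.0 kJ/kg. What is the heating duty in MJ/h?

liquid 17.2→110.6 °C: 159.71 kJ/kg
vaporisation at 110.6 °C: 351 kJ/kg
vapour 110.6→145 °C: 38.872 kJ/kg
Δh = 159.71 + 351 + 38.872 = 549.59 kJ/kg
Q = ṁ·Δh = 195.7 kg/min × 549.59 kJ/kg = 107550 kJ/min
|Q| = 1792.6 kW = 6453.2 MJ/h

Q = 6450 MJ/h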